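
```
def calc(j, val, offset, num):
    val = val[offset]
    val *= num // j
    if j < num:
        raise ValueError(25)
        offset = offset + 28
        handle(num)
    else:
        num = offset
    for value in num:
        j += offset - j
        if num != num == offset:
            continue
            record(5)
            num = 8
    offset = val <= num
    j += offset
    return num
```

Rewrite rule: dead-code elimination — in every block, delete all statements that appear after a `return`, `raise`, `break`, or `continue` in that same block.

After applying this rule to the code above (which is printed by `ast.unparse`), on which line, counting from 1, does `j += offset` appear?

Transformed code:
def calc(j, val, offset, num):
    val = val[offset]
    val *= num // j
    if j < num:
        raise ValueError(25)
    else:
        num = offset
    for value in num:
        j += offset - j
        if num != num == offset:
            continue
    offset = val <= num
    j += offset
    return num

13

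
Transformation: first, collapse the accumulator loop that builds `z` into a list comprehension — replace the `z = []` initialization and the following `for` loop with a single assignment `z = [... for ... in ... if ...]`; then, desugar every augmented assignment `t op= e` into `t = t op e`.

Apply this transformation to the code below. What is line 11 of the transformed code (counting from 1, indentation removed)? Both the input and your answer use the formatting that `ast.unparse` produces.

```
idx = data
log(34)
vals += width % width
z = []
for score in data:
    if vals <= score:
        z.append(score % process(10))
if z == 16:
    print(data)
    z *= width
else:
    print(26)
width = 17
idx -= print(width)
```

Transformed code:
idx = data
log(34)
vals = vals + width % width
z = [score % process(10) for score in data if vals <= score]
if z == 16:
    print(data)
    z = z * width
else:
    print(26)
width = 17
idx = idx - print(width)

idx = idx - print(width)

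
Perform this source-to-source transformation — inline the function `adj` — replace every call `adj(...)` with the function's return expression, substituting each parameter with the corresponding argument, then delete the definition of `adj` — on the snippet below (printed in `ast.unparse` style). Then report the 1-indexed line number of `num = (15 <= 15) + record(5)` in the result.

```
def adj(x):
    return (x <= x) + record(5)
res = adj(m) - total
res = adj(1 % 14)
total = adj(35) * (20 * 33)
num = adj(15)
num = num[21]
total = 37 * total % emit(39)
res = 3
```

Transformed code:
res = (m <= m) + record(5) - total
res = (1 % 14 <= 1 % 14) + record(5)
total = ((35 <= 35) + record(5)) * (20 * 33)
num = (15 <= 15) + record(5)
num = num[21]
total = 37 * total % emit(39)
res = 3

4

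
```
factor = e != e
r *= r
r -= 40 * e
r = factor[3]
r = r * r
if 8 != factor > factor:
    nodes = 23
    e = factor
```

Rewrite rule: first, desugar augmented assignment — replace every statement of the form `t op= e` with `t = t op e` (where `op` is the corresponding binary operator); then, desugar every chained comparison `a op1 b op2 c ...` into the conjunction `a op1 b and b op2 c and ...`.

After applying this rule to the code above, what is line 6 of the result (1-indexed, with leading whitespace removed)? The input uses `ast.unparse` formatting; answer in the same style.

Transformed code:
factor = e != e
r = r * r
r = r - 40 * e
r = factor[3]
r = r * r
if 8 != factor and factor > factor:
    nodes = 23
    e = factor

if 8 != factor and factor > factor:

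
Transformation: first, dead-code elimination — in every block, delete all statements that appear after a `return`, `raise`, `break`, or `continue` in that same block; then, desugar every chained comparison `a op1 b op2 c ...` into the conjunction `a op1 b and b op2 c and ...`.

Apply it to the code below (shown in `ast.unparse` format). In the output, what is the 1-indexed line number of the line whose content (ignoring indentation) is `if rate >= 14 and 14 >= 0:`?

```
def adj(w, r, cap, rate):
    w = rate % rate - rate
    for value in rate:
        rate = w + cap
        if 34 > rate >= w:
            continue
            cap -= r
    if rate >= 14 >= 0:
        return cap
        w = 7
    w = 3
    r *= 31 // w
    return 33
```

Transformed code:
def adj(w, r, cap, rate):
    w = rate % rate - rate
    for value in rate:
        rate = w + cap
        if 34 > rate and rate >= w:
            continue
    if rate >= 14 and 14 >= 0:
        return cap
    w = 3
    r *= 31 // w
    return 33

7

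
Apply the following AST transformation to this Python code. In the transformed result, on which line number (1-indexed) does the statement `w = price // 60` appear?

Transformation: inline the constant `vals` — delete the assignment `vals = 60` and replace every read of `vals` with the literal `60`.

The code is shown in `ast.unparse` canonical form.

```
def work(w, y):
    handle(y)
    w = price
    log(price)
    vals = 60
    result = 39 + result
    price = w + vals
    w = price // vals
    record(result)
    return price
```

Transformed code:
def work(w, y):
    handle(y)
    w = price
    log(price)
    result = 39 + result
    price = w + 60
    w = price // 60
    record(result)
    return price

7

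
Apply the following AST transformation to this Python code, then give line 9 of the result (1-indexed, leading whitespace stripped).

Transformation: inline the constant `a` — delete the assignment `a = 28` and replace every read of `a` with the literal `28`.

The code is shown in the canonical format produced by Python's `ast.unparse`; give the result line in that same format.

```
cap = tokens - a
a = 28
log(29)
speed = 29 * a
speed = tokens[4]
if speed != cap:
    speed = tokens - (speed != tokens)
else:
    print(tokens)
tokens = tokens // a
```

tokens = tokens // 28

Transformed code:
cap = tokens - 28
log(29)
speed = 29 * 28
speed = tokens[4]
if speed != cap:
    speed = tokens - (speed != tokens)
else:
    print(tokens)
tokens = tokens // 28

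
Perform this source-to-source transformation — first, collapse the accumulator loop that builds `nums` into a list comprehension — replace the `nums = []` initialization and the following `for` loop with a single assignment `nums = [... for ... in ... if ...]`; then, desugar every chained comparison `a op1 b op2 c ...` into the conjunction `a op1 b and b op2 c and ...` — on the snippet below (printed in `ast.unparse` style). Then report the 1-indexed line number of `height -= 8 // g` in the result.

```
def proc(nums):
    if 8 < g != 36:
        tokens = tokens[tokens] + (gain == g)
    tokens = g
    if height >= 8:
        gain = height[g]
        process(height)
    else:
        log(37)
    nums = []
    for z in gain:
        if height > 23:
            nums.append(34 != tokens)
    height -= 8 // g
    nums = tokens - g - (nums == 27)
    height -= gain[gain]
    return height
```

Transformed code:
def proc(nums):
    if 8 < g and g != 36:
        tokens = tokens[tokens] + (gain == g)
    tokens = g
    if height >= 8:
        gain = height[g]
        process(height)
    else:
        log(37)
    nums = [34 != tokens for z in gain if height > 23]
    height -= 8 // g
    nums = tokens - g - (nums == 27)
    height -= gain[gain]
    return height

11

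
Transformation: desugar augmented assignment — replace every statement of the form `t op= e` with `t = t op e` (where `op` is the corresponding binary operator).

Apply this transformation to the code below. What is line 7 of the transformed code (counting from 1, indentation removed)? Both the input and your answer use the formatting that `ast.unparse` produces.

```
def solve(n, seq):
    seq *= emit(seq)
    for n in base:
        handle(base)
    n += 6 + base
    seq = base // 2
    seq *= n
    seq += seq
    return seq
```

seq = seq * n

Transformed code:
def solve(n, seq):
    seq = seq * emit(seq)
    for n in base:
        handle(base)
    n = n + (6 + base)
    seq = base // 2
    seq = seq * n
    seq = seq + seq
    return seq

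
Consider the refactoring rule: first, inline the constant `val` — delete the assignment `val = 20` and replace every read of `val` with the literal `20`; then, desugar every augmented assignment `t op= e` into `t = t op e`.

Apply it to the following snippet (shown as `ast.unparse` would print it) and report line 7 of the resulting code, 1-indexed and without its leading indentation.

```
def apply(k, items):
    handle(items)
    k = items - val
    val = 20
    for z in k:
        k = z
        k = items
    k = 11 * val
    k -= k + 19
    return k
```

k = 11 * 20

Transformed code:
def apply(k, items):
    handle(items)
    k = items - 20
    for z in k:
        k = z
        k = items
    k = 11 * 20
    k = k - (k + 19)
    return k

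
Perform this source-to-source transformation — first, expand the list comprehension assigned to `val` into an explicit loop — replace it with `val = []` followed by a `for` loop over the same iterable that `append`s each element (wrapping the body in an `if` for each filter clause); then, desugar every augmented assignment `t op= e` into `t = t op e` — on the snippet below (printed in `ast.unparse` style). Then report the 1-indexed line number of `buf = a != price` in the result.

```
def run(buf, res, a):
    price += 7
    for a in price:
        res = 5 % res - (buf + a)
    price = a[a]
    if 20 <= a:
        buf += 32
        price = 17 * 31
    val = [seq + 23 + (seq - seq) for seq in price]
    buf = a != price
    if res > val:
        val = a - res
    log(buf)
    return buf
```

Transformed code:
def run(buf, res, a):
    price = price + 7
    for a in price:
        res = 5 % res - (buf + a)
    price = a[a]
    if 20 <= a:
        buf = buf + 32
        price = 17 * 31
    val = []
    for seq in price:
        val.append(seq + 23 + (seq - seq))
    buf = a != price
    if res > val:
        val = a - res
    log(buf)
    return buf

12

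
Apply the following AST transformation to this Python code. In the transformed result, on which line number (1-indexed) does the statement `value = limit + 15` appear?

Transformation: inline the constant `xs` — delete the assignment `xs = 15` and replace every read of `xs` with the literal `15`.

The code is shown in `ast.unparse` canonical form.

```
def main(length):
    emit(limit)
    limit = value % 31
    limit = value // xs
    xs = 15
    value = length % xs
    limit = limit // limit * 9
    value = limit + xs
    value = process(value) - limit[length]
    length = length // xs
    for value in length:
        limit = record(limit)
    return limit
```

Transformed code:
def main(length):
    emit(limit)
    limit = value % 31
    limit = value // 15
    value = length % 15
    limit = limit // limit * 9
    value = limit + 15
    value = process(value) - limit[length]
    length = length // 15
    for value in length:
        limit = record(limit)
    return limit

7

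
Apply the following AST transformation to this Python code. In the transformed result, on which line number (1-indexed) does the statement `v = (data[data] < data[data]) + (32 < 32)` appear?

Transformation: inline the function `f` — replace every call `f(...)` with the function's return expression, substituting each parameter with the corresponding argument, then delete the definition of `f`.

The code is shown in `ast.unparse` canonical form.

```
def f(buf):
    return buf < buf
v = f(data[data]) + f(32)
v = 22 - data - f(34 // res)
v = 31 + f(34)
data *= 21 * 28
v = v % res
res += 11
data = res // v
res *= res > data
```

1

Transformed code:
v = (data[data] < data[data]) + (32 < 32)
v = 22 - data - (34 // res < 34 // res)
v = 31 + (34 < 34)
data *= 21 * 28
v = v % res
res += 11
data = res // v
res *= res > data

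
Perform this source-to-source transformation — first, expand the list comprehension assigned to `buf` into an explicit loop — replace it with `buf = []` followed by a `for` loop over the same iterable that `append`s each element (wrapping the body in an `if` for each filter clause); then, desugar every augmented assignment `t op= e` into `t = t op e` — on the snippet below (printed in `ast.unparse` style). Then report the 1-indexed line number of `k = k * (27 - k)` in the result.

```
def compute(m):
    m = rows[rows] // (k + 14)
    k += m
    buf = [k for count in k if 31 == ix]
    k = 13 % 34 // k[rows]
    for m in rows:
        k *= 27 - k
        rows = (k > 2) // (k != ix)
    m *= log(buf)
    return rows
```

10

Transformed code:
def compute(m):
    m = rows[rows] // (k + 14)
    k = k + m
    buf = []
    for count in k:
        if 31 == ix:
            buf.append(k)
    k = 13 % 34 // k[rows]
    for m in rows:
        k = k * (27 - k)
        rows = (k > 2) // (k != ix)
    m = m * log(buf)
    return rows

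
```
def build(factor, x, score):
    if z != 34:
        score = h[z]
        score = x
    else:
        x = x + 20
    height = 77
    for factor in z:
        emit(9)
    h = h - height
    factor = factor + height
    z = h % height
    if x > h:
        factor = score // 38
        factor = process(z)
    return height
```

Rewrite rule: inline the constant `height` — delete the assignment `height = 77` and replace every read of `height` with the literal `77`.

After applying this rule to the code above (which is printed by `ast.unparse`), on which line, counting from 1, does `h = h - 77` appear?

9

Transformed code:
def build(factor, x, score):
    if z != 34:
        score = h[z]
        score = x
    else:
        x = x + 20
    for factor in z:
        emit(9)
    h = h - 77
    factor = factor + 77
    z = h % 77
    if x > h:
        factor = score // 38
        factor = process(z)
    return 77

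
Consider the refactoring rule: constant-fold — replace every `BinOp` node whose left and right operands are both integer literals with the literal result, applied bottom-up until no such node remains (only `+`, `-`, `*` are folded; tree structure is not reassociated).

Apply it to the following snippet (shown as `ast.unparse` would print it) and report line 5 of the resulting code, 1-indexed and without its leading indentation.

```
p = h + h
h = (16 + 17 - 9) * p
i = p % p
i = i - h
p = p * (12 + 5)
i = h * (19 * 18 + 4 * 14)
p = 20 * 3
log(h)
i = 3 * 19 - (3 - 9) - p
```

p = p * 17

Transformed code:
p = h + h
h = 24 * p
i = p % p
i = i - h
p = p * 17
i = h * 398
p = 60
log(h)
i = 63 - p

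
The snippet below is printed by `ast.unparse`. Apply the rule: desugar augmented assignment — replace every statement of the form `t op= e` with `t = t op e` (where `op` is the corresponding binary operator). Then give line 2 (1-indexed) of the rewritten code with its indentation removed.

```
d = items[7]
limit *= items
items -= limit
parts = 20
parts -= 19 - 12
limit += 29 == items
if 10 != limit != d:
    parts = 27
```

Transformed code:
d = items[7]
limit = limit * items
items = items - limit
parts = 20
parts = parts - (19 - 12)
limit = limit + (29 == items)
if 10 != limit != d:
    parts = 27

limit = limit * items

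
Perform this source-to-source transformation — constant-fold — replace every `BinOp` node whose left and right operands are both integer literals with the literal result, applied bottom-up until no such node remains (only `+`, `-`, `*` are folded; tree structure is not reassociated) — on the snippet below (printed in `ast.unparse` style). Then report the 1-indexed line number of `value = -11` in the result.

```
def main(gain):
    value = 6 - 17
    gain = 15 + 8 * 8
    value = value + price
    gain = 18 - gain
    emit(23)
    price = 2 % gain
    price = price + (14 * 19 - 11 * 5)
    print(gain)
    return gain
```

Transformed code:
def main(gain):
    value = -11
    gain = 79
    value = value + price
    gain = 18 - gain
    emit(23)
    price = 2 % gain
    price = price + 211
    print(gain)
    return gain

2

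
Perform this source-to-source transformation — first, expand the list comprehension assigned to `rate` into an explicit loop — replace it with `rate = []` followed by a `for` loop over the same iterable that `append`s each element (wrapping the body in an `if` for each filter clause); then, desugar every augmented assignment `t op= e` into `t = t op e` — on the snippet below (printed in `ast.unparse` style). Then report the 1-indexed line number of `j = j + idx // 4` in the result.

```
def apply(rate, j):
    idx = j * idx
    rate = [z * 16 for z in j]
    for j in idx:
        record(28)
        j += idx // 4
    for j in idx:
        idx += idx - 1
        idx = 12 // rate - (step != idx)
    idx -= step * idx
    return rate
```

8

Transformed code:
def apply(rate, j):
    idx = j * idx
    rate = []
    for z in j:
        rate.append(z * 16)
    for j in idx:
        record(28)
        j = j + idx // 4
    for j in idx:
        idx = idx + (idx - 1)
        idx = 12 // rate - (step != idx)
    idx = idx - step * idx
    return rate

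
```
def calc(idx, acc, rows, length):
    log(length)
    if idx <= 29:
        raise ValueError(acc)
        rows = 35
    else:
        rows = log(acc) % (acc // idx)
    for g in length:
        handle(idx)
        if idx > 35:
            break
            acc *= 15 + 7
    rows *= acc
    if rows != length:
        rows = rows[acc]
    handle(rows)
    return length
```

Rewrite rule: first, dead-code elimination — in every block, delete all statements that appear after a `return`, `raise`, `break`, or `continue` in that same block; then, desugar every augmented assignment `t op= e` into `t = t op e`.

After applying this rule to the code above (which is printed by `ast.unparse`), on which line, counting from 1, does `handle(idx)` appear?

Transformed code:
def calc(idx, acc, rows, length):
    log(length)
    if idx <= 29:
        raise ValueError(acc)
    else:
        rows = log(acc) % (acc // idx)
    for g in length:
        handle(idx)
        if idx > 35:
            break
    rows = rows * acc
    if rows != length:
        rows = rows[acc]
    handle(rows)
    return length

8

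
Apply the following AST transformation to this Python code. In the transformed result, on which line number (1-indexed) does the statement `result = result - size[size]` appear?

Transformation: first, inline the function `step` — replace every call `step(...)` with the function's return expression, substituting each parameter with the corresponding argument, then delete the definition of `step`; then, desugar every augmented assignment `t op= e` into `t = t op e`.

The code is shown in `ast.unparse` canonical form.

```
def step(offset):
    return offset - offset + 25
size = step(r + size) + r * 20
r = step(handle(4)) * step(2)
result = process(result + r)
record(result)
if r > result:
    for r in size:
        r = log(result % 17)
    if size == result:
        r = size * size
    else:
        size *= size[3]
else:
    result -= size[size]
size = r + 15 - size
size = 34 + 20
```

Transformed code:
size = r + size - (r + size) + 25 + r * 20
r = (handle(4) - handle(4) + 25) * (2 - 2 + 25)
result = process(result + r)
record(result)
if r > result:
    for r in size:
        r = log(result % 17)
    if size == result:
        r = size * size
    else:
        size = size * size[3]
else:
    result = result - size[size]
size = r + 15 - size
size = 34 + 20

13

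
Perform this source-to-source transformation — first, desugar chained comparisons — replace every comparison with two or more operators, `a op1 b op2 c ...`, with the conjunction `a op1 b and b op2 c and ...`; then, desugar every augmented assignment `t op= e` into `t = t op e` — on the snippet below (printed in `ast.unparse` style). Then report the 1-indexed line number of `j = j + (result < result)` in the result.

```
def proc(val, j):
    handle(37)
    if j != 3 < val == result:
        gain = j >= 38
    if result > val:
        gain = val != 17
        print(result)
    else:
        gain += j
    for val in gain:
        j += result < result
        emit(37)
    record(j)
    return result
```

11

Transformed code:
def proc(val, j):
    handle(37)
    if j != 3 and 3 < val and (val == result):
        gain = j >= 38
    if result > val:
        gain = val != 17
        print(result)
    else:
        gain = gain + j
    for val in gain:
        j = j + (result < result)
        emit(37)
    record(j)
    return result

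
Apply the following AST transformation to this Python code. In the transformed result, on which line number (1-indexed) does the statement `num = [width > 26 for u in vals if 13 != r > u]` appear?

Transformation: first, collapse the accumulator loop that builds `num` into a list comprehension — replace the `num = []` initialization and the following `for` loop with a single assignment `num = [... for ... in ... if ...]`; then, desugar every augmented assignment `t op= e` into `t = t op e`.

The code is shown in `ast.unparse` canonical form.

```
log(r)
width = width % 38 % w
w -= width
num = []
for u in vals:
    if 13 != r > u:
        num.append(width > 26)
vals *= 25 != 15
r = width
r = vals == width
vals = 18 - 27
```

Transformed code:
log(r)
width = width % 38 % w
w = w - width
num = [width > 26 for u in vals if 13 != r > u]
vals = vals * (25 != 15)
r = width
r = vals == width
vals = 18 - 27

4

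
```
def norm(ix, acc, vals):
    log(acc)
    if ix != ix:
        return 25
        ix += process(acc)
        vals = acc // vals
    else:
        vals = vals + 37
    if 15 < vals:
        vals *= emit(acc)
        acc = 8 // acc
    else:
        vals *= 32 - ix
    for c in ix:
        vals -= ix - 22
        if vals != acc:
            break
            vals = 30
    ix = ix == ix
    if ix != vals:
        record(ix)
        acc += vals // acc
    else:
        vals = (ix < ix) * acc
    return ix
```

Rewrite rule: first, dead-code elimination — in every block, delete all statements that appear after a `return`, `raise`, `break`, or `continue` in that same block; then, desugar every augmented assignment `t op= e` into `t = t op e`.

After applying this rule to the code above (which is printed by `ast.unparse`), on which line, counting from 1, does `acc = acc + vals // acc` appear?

Transformed code:
def norm(ix, acc, vals):
    log(acc)
    if ix != ix:
        return 25
    else:
        vals = vals + 37
    if 15 < vals:
        vals = vals * emit(acc)
        acc = 8 // acc
    else:
        vals = vals * (32 - ix)
    for c in ix:
        vals = vals - (ix - 22)
        if vals != acc:
            break
    ix = ix == ix
    if ix != vals:
        record(ix)
        acc = acc + vals // acc
    else:
        vals = (ix < ix) * acc
    return ix

19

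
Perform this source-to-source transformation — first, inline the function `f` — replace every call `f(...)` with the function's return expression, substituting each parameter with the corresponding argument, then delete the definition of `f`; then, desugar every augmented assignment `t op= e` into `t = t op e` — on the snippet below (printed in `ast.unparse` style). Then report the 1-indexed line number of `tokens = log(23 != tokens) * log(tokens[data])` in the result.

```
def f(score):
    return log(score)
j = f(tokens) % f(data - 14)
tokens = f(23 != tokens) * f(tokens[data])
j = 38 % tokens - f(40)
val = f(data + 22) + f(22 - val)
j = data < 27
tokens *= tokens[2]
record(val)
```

Transformed code:
j = log(tokens) % log(data - 14)
tokens = log(23 != tokens) * log(tokens[data])
j = 38 % tokens - log(40)
val = log(data + 22) + log(22 - val)
j = data < 27
tokens = tokens * tokens[2]
record(val)

2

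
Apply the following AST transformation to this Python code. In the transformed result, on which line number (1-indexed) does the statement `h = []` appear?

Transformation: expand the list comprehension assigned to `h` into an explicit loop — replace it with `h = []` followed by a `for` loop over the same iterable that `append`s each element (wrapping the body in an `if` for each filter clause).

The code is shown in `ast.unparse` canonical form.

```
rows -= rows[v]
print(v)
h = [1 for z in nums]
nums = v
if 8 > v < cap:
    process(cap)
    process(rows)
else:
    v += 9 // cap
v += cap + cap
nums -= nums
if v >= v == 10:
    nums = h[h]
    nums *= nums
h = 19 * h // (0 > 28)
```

3

Transformed code:
rows -= rows[v]
print(v)
h = []
for z in nums:
    h.append(1)
nums = v
if 8 > v < cap:
    process(cap)
    process(rows)
else:
    v += 9 // cap
v += cap + cap
nums -= nums
if v >= v == 10:
    nums = h[h]
    nums *= nums
h = 19 * h // (0 > 28)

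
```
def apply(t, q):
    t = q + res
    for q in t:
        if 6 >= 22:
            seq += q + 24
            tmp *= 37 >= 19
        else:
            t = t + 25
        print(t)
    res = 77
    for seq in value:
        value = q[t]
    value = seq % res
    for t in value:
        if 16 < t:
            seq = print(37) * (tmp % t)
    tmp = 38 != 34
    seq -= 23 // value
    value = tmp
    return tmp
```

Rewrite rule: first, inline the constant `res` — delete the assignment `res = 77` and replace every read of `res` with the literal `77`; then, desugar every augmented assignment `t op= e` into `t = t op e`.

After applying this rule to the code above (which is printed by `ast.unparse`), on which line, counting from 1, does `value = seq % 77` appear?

12

Transformed code:
def apply(t, q):
    t = q + 77
    for q in t:
        if 6 >= 22:
            seq = seq + (q + 24)
            tmp = tmp * (37 >= 19)
        else:
            t = t + 25
        print(t)
    for seq in value:
        value = q[t]
    value = seq % 77
    for t in value:
        if 16 < t:
            seq = print(37) * (tmp % t)
    tmp = 38 != 34
    seq = seq - 23 // value
    value = tmp
    return tmp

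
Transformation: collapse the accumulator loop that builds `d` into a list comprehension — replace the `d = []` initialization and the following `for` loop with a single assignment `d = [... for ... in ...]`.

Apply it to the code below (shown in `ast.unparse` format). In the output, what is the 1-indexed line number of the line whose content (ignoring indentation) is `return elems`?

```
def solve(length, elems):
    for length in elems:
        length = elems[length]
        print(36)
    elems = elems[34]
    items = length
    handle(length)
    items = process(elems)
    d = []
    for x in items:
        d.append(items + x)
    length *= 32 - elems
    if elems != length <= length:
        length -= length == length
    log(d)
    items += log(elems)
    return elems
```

15

Transformed code:
def solve(length, elems):
    for length in elems:
        length = elems[length]
        print(36)
    elems = elems[34]
    items = length
    handle(length)
    items = process(elems)
    d = [items + x for x in items]
    length *= 32 - elems
    if elems != length <= length:
        length -= length == length
    log(d)
    items += log(elems)
    return elems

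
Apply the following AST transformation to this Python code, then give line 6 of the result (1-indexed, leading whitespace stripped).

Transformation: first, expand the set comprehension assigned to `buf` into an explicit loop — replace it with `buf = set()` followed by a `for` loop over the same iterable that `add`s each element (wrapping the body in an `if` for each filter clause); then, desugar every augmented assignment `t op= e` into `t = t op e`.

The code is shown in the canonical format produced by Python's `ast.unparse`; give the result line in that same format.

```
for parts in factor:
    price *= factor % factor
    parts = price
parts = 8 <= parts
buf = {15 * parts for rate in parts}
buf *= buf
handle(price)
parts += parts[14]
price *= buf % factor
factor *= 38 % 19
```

for rate in parts:

Transformed code:
for parts in factor:
    price = price * (factor % factor)
    parts = price
parts = 8 <= parts
buf = set()
for rate in parts:
    buf.add(15 * parts)
buf = buf * buf
handle(price)
parts = parts + parts[14]
price = price * (buf % factor)
factor = factor * (38 % 19)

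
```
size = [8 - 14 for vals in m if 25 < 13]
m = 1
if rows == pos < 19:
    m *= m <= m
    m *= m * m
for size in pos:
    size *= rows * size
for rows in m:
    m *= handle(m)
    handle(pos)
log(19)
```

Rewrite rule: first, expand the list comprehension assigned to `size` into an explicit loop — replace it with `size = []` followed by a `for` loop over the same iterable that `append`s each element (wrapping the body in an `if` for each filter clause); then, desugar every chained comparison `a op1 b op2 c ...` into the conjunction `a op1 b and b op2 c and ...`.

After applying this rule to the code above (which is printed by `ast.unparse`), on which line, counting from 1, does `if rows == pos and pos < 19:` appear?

Transformed code:
size = []
for vals in m:
    if 25 < 13:
        size.append(8 - 14)
m = 1
if rows == pos and pos < 19:
    m *= m <= m
    m *= m * m
for size in pos:
    size *= rows * size
for rows in m:
    m *= handle(m)
    handle(pos)
log(19)

6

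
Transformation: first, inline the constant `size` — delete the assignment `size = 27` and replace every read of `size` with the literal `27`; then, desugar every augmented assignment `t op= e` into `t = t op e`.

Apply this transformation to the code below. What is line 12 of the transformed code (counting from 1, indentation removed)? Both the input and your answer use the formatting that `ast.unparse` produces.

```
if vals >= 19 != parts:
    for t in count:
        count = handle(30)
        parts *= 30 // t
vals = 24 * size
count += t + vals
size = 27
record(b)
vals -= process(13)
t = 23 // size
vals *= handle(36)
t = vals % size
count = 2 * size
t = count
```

count = 2 * 27

Transformed code:
if vals >= 19 != parts:
    for t in count:
        count = handle(30)
        parts = parts * (30 // t)
vals = 24 * 27
count = count + (t + vals)
record(b)
vals = vals - process(13)
t = 23 // 27
vals = vals * handle(36)
t = vals % 27
count = 2 * 27
t = count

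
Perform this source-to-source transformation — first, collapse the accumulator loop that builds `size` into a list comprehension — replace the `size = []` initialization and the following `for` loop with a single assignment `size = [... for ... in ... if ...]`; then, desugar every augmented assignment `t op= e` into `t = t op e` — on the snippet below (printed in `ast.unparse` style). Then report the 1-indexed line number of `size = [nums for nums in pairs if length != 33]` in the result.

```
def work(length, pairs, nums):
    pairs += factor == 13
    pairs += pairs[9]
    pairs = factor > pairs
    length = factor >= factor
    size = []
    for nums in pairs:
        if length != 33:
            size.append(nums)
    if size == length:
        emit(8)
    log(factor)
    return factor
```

6

Transformed code:
def work(length, pairs, nums):
    pairs = pairs + (factor == 13)
    pairs = pairs + pairs[9]
    pairs = factor > pairs
    length = factor >= factor
    size = [nums for nums in pairs if length != 33]
    if size == length:
        emit(8)
    log(factor)
    return factor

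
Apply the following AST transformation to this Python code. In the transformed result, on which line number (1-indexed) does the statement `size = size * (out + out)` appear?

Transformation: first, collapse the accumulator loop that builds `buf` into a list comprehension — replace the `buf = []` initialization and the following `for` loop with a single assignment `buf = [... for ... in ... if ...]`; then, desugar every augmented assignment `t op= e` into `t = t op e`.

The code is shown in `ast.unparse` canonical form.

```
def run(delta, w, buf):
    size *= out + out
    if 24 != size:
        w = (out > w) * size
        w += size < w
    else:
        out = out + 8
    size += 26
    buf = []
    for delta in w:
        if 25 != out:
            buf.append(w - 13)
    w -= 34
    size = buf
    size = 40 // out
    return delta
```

2

Transformed code:
def run(delta, w, buf):
    size = size * (out + out)
    if 24 != size:
        w = (out > w) * size
        w = w + (size < w)
    else:
        out = out + 8
    size = size + 26
    buf = [w - 13 for delta in w if 25 != out]
    w = w - 34
    size = buf
    size = 40 // out
    return delta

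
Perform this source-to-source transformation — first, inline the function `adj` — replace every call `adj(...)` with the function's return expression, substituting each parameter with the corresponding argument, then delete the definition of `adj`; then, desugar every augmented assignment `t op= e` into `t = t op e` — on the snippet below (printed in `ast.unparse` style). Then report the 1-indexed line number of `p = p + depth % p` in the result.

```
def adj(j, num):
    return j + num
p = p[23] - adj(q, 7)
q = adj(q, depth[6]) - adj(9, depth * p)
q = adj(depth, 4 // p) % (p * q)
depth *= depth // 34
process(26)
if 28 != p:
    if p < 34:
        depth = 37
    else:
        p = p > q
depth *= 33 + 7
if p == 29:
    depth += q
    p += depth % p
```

Transformed code:
p = p[23] - (q + 7)
q = q + depth[6] - (9 + depth * p)
q = (depth + 4 // p) % (p * q)
depth = depth * (depth // 34)
process(26)
if 28 != p:
    if p < 34:
        depth = 37
    else:
        p = p > q
depth = depth * (33 + 7)
if p == 29:
    depth = depth + q
    p = p + depth % p

14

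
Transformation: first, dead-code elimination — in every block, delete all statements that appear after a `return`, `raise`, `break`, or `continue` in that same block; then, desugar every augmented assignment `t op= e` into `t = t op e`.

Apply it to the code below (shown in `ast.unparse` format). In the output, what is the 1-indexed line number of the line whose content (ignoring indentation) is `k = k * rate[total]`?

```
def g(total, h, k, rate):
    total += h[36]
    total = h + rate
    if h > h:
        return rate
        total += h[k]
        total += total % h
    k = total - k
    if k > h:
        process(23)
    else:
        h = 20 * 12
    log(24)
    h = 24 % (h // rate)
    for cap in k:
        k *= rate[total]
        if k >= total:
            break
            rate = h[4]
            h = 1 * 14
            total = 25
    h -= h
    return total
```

Transformed code:
def g(total, h, k, rate):
    total = total + h[36]
    total = h + rate
    if h > h:
        return rate
    k = total - k
    if k > h:
        process(23)
    else:
        h = 20 * 12
    log(24)
    h = 24 % (h // rate)
    for cap in k:
        k = k * rate[total]
        if k >= total:
            break
    h = h - h
    return total

14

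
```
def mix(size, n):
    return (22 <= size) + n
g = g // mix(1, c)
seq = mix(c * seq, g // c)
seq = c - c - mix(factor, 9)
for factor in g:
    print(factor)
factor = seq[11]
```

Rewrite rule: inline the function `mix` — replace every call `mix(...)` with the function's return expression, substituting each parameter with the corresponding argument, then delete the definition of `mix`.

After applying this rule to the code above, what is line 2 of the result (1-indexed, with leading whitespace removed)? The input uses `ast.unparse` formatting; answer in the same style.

seq = (22 <= c * seq) + g // c

Transformed code:
g = g // ((22 <= 1) + c)
seq = (22 <= c * seq) + g // c
seq = c - c - ((22 <= factor) + 9)
for factor in g:
    print(factor)
factor = seq[11]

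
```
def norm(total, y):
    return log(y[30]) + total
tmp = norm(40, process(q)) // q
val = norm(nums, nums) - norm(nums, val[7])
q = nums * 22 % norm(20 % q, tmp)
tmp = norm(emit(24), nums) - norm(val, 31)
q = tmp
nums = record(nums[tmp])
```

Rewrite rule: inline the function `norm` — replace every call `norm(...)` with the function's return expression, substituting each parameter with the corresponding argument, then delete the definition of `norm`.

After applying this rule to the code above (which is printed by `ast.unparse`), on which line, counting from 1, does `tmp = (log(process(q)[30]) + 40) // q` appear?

Transformed code:
tmp = (log(process(q)[30]) + 40) // q
val = log(nums[30]) + nums - (log(val[7][30]) + nums)
q = nums * 22 % (log(tmp[30]) + 20 % q)
tmp = log(nums[30]) + emit(24) - (log(31[30]) + val)
q = tmp
nums = record(nums[tmp])

1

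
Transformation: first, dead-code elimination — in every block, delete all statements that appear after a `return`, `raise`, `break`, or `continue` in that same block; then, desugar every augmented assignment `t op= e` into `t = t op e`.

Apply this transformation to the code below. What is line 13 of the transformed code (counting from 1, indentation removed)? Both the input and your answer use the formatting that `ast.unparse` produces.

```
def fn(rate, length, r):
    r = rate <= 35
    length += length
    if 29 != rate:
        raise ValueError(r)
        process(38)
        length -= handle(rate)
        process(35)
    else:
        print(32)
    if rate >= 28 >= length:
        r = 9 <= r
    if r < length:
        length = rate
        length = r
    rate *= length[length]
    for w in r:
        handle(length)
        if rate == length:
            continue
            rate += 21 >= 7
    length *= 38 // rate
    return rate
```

Transformed code:
def fn(rate, length, r):
    r = rate <= 35
    length = length + length
    if 29 != rate:
        raise ValueError(r)
    else:
        print(32)
    if rate >= 28 >= length:
        r = 9 <= r
    if r < length:
        length = rate
        length = r
    rate = rate * length[length]
    for w in r:
        handle(length)
        if rate == length:
            continue
    length = length * (38 // rate)
    return rate

rate = rate * length[length]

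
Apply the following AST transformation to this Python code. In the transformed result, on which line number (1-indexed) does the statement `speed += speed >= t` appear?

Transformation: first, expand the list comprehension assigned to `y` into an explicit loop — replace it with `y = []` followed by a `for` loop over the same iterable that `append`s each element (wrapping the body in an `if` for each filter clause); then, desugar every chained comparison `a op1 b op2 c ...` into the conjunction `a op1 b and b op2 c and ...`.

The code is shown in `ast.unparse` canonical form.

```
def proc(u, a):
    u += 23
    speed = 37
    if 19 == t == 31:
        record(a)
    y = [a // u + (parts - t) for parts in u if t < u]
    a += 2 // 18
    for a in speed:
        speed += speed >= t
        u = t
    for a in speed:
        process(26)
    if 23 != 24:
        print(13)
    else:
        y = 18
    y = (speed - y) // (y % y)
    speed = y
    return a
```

12

Transformed code:
def proc(u, a):
    u += 23
    speed = 37
    if 19 == t and t == 31:
        record(a)
    y = []
    for parts in u:
        if t < u:
            y.append(a // u + (parts - t))
    a += 2 // 18
    for a in speed:
        speed += speed >= t
        u = t
    for a in speed:
        process(26)
    if 23 != 24:
        print(13)
    else:
        y = 18
    y = (speed - y) // (y % y)
    speed = y
    return a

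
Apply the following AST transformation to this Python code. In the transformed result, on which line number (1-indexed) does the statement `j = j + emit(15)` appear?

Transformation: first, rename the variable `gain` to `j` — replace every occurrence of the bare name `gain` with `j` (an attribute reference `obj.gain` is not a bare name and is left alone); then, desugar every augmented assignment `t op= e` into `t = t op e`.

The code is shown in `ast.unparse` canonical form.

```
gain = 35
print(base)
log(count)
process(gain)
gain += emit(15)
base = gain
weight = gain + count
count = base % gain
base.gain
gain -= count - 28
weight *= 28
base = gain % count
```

5

Transformed code:
j = 35
print(base)
log(count)
process(j)
j = j + emit(15)
base = j
weight = j + count
count = base % j
base.gain
j = j - (count - 28)
weight = weight * 28
base = j % count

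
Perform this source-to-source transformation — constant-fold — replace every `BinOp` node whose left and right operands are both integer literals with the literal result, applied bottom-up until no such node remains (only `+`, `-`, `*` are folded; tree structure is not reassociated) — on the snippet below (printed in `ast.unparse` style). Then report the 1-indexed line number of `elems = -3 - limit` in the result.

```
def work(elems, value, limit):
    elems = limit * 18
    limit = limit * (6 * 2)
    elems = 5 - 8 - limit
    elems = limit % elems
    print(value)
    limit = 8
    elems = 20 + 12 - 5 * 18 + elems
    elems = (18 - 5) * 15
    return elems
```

Transformed code:
def work(elems, value, limit):
    elems = limit * 18
    limit = limit * 12
    elems = -3 - limit
    elems = limit % elems
    print(value)
    limit = 8
    elems = -58 + elems
    elems = 195
    return elems

4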